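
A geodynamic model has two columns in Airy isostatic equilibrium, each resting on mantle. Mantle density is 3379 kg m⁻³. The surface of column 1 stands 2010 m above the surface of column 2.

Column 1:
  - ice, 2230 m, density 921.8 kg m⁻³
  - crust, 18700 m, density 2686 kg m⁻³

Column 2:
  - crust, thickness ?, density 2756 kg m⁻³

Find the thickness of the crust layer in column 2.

Take the compensation level at the base of the deeper column (depth z_c below the surface of column 1) and equate Σ ρ_i t_i down to z_c; mantle fills any gap and the z_c terms cancel.
Column 1: 2230×921.8 + 18700×2686 + (z_c − 20930)×3379
Column 2: 2010×0 + x×2756 + (z_c − 2010 − 0 − x)×3379
The z_c×3379 term appears on both sides and cancels. Collect the known terms of each column as K = Σ(ρt)_known − 3379 × (depth of known layers): K_1 = 52283814 − 3379×20930 = −18438656; K_2 = 0 − 3379×(2010 + 0) = −6791790.
Balance: K_1 = K_2 − x×(3379 − 2756), so x = (K_2 − K_1)/(3379 − 2756) = 11646900/623 = 18700 m.

18700 m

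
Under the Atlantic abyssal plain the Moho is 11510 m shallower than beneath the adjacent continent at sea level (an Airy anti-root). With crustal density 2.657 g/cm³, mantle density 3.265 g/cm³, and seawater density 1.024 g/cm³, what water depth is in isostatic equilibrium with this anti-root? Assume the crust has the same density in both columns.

4290 m

Replacing a thickness d of crust by seawater at the top must be balanced by replacing crust with mantle at the base: d (ρ_c − ρ_w) = a (ρ_m − ρ_c).
d = a (ρ_m − ρ_c)/(ρ_c − ρ_w) = 11510 m × 0.608/1.633 = 4290 m.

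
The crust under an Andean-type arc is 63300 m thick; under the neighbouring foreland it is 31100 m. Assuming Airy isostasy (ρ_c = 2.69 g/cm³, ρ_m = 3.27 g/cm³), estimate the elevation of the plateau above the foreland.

Excess crust Δ = 63300 m − 31100 m = 32200 m, split between elevation h and root r with h + r = Δ.
Airy balance ρ_c h = (ρ_m − ρ_c) r gives r = h ρ_c/(ρ_m − ρ_c), so h (1 + ρ_c/(ρ_m − ρ_c)) = Δ, i.e. h = Δ (ρ_m − ρ_c)/ρ_m.
h = 32200 m × 0.58/3.27 = 5710 m.

5710 m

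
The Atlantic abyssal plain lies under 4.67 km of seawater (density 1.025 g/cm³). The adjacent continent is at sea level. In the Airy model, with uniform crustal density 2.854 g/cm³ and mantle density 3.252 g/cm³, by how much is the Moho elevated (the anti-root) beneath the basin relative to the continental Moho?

21.5 km

For local isostatic compensation: replacing crust with seawater at the top is compensated by replacing crust with mantle at the base: d (ρ_c − ρ_w) = a (ρ_m − ρ_c).
a = d (ρ_c − ρ_w)/(ρ_m − ρ_c) = 4.67 km × 1.829/0.398 = 21.5 km.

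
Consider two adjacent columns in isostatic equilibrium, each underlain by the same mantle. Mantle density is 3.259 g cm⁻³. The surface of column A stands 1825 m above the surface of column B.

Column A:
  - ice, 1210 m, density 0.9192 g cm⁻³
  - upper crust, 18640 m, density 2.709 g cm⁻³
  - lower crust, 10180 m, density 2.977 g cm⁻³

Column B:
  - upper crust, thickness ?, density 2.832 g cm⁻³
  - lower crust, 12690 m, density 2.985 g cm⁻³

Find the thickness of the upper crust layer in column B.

Take the compensation level at the base of the deeper column (depth z_c below the surface of column A) and equate Σ ρ_i t_i down to z_c; mantle fills any gap and the z_c terms cancel.
Column A: 1210×0.9192 + 18640×2.709 + 10180×2.977 + (z_c − 30030)×3.259
Column B: 1825×0 + x×2.832 + 12690×2.985 + (z_c − 1825 − 12690 − x)×3.259
The z_c×3.259 term appears on both sides and cancels. Collect the known terms of each column as K = Σ(ρt)_known − 3.259 × (depth of known layers): K_A = 81913.852 − 3.259×30030 = −15953.918; K_B = 37879.65 − 3.259×(1825 + 12690) = −9424.735.
Balance: K_A = K_B − x×(3.259 − 2.832), so x = (K_B − K_A)/(3.259 − 2.832) = 6529.18/0.427 = 15300 m.

15300 m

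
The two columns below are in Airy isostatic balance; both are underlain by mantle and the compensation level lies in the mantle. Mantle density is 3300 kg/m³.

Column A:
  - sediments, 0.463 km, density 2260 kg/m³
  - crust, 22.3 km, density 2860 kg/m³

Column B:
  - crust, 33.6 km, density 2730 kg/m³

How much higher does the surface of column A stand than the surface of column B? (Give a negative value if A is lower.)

For any compensation level in the mantle, the mantle terms cancel and isostasy reduces to e = (Σt_A − Σt_B) − (Σ(ρt)_A − Σ(ρt)_B) / ρ_m.
Σt_A = 22.763 km; Σt_B = 33.6 km; Σ(ρt)_A = 64824.38; Σ(ρt)_B = 91728 (in km·kg/m³).
e = (22.763 − 33.6) − (64824.38 − 91728) / 3300 = −2.68 km.

−2.68 km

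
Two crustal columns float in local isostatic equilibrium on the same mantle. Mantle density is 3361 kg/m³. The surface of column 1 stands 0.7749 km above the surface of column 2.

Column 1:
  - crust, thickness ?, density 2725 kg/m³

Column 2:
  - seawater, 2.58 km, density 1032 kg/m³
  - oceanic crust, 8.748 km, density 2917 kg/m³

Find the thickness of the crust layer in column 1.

19.6 km

Take the compensation level at the base of the deeper column (depth z_c below the surface of column 1) and equate Σ ρ_i t_i down to z_c; mantle fills any gap and the z_c terms cancel.
Column 1: x×2725 + (z_c − 0 − x)×3361
Column 2: 0.7749×0 + 2.58×1032 + 8.748×2917 + (z_c − 0.7749 − 11.328)×3361
The z_c×3361 term appears on both sides and cancels. Collect the known terms of each column as K = Σ(ρt)_known − 3361 × (depth of known layers): K_1 = 0 − 3361×0 = 0; K_2 = 28180.476 − 3361×(0.7749 + 11.328) = −12497.3709.
Balance: K_1 − x×(3361 − 2725) = K_2, so x = (K_1 − K_2)/(3361 − 2725) = 12497.4/636 = 19.6 km.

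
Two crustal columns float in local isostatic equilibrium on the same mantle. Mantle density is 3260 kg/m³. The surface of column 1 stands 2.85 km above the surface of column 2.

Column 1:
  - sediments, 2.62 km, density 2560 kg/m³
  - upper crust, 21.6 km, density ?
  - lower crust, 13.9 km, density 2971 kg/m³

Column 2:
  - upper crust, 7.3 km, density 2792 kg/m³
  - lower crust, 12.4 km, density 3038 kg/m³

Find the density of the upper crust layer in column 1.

2820 kg/m³

Take the compensation level at the base of the deeper column (depth z_c below the surface of column 1) and equate Σ ρ_i t_i down to z_c; mantle fills any gap and the z_c terms cancel.
Column 1: 2.62×2560 + 21.6×ρ + 13.9×2971 + (z_c − 38.12)×3260
Column 2: 2.85×0 + 7.3×2792 + 12.4×3038 + (z_c − 2.85 − 19.7)×3260
The z_c×3260 term appears on both sides and cancels. Collect the known terms of each column as K = Σ(ρt)_known − 3260 × (depth of known layers): K_1 = 48004.1 − 3260×38.12 = −76267.1; K_2 = 58052.8 − 3260×(2.85 + 19.7) = −15460.2.
Balance: K_1 + 21.6×ρ = K_2, so ρ = (K_2 − K_1)/21.6 = 60806.9/21.6 = 2820 kg/m³.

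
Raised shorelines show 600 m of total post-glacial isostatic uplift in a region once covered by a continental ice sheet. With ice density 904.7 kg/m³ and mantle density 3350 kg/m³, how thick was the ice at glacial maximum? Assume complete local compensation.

2220 m

u = t ρ_ice/ρ_m → t = u ρ_m/ρ_ice = 600 m × 3350/904.7 = 2220 m.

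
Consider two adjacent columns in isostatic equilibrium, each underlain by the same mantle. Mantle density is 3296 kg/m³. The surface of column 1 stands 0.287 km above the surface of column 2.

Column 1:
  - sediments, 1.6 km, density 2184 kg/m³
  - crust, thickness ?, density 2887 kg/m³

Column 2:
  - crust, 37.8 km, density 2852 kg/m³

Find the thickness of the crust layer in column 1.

Take the compensation level at the base of the deeper column (depth z_c below the surface of column 1) and equate Σ ρ_i t_i down to z_c; mantle fills any gap and the z_c terms cancel.
Column 1: 1.6×2184 + x×2887 + (z_c − 1.6 − x)×3296
Column 2: 0.287×0 + 37.8×2852 + (z_c − 0.287 − 37.8)×3296
The z_c×3296 term appears on both sides and cancels. Collect the known terms of each column as K = Σ(ρt)_known − 3296 × (depth of known layers): K_1 = 3494.4 − 3296×1.6 = −1779.2; K_2 = 107805.6 − 3296×(0.287 + 37.8) = −17729.152.
Balance: K_1 − x×(3296 − 2887) = K_2, so x = (K_1 − K_2)/(3296 − 2887) = 15950/409 = 39 km.

39 km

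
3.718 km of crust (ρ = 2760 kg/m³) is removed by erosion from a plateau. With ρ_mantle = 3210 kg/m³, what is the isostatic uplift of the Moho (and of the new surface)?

Unloading: uplift u = e ρ_c/ρ_m = 3.718 km × 2760/3210 = 3.2 km.

3.2 km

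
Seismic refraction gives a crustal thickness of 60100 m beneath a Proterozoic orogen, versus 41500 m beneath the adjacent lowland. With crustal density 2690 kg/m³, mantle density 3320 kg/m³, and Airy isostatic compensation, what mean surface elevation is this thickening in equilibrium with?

Excess crust Δ = 60100 m − 41500 m = 18600 m, split between elevation h and root r with h + r = Δ.
Airy balance ρ_c h = (ρ_m − ρ_c) r gives r = h ρ_c/(ρ_m − ρ_c), so h (1 + ρ_c/(ρ_m − ρ_c)) = Δ, i.e. h = Δ (ρ_m − ρ_c)/ρ_m.
h = 18600 m × 630/3320 = 3530 m.

3530 m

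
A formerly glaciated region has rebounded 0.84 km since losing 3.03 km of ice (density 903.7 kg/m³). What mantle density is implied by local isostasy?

ρ_m = ρ_ice t / u = 903.7 × 3.03 km/0.84 km = 3260 kg/m³.

3260 kg/m³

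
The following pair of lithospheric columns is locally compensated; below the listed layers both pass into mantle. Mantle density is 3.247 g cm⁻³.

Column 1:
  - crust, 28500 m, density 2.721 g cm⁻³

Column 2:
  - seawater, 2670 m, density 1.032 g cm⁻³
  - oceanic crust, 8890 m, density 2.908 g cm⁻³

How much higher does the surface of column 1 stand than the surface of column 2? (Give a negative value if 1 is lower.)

For any compensation level in the mantle, the mantle terms cancel and isostasy reduces to e = (Σt_1 − Σt_2) − (Σ(ρt)_1 − Σ(ρt)_2) / ρ_m.
Σt_1 = 28500 m; Σt_2 = 11560 m; Σ(ρt)_1 = 77548.5; Σ(ρt)_2 = 28607.56 (in m·g cm⁻³).
e = (28500 − 11560) − (77548.5 − 28607.56) / 3.247 = 1870 m.

1870 m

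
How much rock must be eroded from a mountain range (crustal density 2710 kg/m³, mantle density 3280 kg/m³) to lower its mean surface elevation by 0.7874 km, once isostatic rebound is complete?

4.53 km

Net drop Δ = e − u = e − e ρ_c/ρ_m = e (ρ_m − ρ_c)/ρ_m.
e = Δ ρ_m/(ρ_m − ρ_c) = 0.7874 km × 3280/570 = 4.53 km.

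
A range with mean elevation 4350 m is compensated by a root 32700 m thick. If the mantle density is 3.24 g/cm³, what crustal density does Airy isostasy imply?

ρ_c h = (ρ_m − ρ_c) r → ρ_c (h + r) = ρ_m r → ρ_c = ρ_m r / (h + r).
ρ_c = 3.24 × 32700 m / (4350 m + 32700 m) = 2.86 g/cm³.

2.86 g/cm³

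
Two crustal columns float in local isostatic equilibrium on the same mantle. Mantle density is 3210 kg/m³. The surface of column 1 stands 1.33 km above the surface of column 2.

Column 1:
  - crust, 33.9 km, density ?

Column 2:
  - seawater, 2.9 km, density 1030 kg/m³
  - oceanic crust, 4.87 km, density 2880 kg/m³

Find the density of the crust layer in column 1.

2850 kg/m³

Take the compensation level at the base of the deeper column (depth z_c below the surface of column 1) and equate Σ ρ_i t_i down to z_c; mantle fills any gap and the z_c terms cancel.
Column 1: 33.9×ρ + (z_c − 33.9)×3210
Column 2: 1.33×0 + 2.9×1030 + 4.87×2880 + (z_c − 1.33 − 7.77)×3210
The z_c×3210 term appears on both sides and cancels. Collect the known terms of each column as K = Σ(ρt)_known − 3210 × (depth of known layers): K_1 = 0 − 3210×33.9 = −108819; K_2 = 17012.6 − 3210×(1.33 + 7.77) = −12198.4.
Balance: K_1 + 33.9×ρ = K_2, so ρ = (K_2 − K_1)/33.9 = 96620.6/33.9 = 2850 kg/m³.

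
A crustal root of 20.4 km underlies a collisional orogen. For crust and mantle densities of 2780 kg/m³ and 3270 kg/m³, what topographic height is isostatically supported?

Balancing pressure at the compensation depth: ρ_c h = (ρ_m − ρ_c) r.
h = r (ρ_m − ρ_c) / ρ_c = 20.4 km × (3270 − 2780) / 2780 = 3.6 km.

3.6 km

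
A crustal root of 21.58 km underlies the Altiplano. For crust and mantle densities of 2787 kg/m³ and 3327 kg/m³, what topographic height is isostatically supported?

4.18 km

Balancing pressure at the compensation depth: ρ_c h = (ρ_m − ρ_c) r.
h = r (ρ_m − ρ_c) / ρ_c = 21.58 km × (3327 − 2787) / 2787 = 4.18 km.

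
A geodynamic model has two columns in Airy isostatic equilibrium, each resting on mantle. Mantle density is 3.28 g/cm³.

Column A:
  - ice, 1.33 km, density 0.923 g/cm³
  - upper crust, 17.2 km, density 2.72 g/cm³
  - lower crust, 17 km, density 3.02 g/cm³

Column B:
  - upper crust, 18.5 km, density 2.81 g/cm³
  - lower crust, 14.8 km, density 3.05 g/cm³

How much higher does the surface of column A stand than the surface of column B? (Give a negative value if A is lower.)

For any compensation level in the mantle, the mantle terms cancel and isostasy reduces to e = (Σt_A − Σt_B) − (Σ(ρt)_A − Σ(ρt)_B) / ρ_m.
Σt_A = 35.53 km; Σt_B = 33.3 km; Σ(ρt)_A = 99.35159; Σ(ρt)_B = 97.125 (in km·g/cm³).
e = (35.53 − 33.3) − (99.35159 − 97.125) / 3.28 = 1.55 km.

1.55 km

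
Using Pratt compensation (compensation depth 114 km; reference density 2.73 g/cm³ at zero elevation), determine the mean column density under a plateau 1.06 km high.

Pratt balance: ρ_ref D = ρ (D + h).
ρ = ρ_ref D/(D + h) = 2.73 × 114 km/(114 km + 1.06 km) = 2.7 g/cm³.

2.7 g/cm³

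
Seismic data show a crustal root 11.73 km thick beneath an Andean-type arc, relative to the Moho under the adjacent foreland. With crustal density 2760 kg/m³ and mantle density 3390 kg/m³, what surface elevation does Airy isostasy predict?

For local isostatic compensation: ρ_c h = (ρ_m − ρ_c) r.
h = r (ρ_m − ρ_c) / ρ_c = 11.73 km × (3390 − 2760) / 2760 = 2.68 km.

2.68 km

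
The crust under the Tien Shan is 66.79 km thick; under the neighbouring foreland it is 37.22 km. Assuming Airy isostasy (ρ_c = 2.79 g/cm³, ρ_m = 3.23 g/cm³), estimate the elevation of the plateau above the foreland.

4.03 km

Excess crust Δ = 66.79 km − 37.22 km = 29.57 km, split between elevation h and root r with h + r = Δ.
Airy balance ρ_c h = (ρ_m − ρ_c) r gives r = h ρ_c/(ρ_m − ρ_c), so h (1 + ρ_c/(ρ_m − ρ_c)) = Δ, i.e. h = Δ (ρ_m − ρ_c)/ρ_m.
h = 29.57 km × 0.44/3.23 = 4.03 km.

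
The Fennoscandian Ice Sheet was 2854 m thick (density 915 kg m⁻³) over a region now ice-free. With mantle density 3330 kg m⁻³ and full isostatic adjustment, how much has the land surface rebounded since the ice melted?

784 m

Removing the load lets mantle flow back in; uplift u satisfies ρ_ice t = ρ_m u.
u = t ρ_ice/ρ_m = 2854 m × 915/3330 = 784 m.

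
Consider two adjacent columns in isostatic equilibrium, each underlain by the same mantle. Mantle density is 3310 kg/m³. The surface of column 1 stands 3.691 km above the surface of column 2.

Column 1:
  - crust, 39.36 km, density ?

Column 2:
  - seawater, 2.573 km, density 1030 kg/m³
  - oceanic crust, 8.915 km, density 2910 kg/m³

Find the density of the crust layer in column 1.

Take the compensation level at the base of the deeper column (depth z_c below the surface of column 1) and equate Σ ρ_i t_i down to z_c; mantle fills any gap and the z_c terms cancel.
Column 1: 39.36×ρ + (z_c − 39.36)×3310
Column 2: 3.691×0 + 2.573×1030 + 8.915×2910 + (z_c − 3.691 − 11.488)×3310
The z_c×3310 term appears on both sides and cancels. Collect the known terms of each column as K = Σ(ρt)_known − 3310 × (depth of known layers): K_1 = 0 − 3310×39.36 = −130281.6; K_2 = 28592.84 − 3310×(3.691 + 11.488) = −21649.65.
Balance: K_1 + 39.36×ρ = K_2, so ρ = (K_2 − K_1)/39.36 = 108632/39.36 = 2760 kg/m³.

2760 kg/m³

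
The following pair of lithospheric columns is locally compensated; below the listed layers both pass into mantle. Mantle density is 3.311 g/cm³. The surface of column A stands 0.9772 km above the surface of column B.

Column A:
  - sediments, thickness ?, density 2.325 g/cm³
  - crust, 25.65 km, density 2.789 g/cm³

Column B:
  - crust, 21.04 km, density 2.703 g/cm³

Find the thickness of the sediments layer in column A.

Take the compensation level at the base of the deeper column (depth z_c below the surface of column A) and equate Σ ρ_i t_i down to z_c; mantle fills any gap and the z_c terms cancel.
Column A: x×2.325 + 25.65×2.789 + (z_c − 25.65 − x)×3.311
Column B: 0.9772×0 + 21.04×2.703 + (z_c − 0.9772 − 21.04)×3.311
The z_c×3.311 term appears on both sides and cancels. Collect the known terms of each column as K = Σ(ρt)_known − 3.311 × (depth of known layers): K_A = 71.53785 − 3.311×25.65 = −13.3893; K_B = 56.87112 − 3.311×(0.9772 + 21.04) = −16.0278292.
Balance: K_A − x×(3.311 − 2.325) = K_B, so x = (K_A − K_B)/(3.311 − 2.325) = 2.63853/0.986 = 2.68 km.

2.68 km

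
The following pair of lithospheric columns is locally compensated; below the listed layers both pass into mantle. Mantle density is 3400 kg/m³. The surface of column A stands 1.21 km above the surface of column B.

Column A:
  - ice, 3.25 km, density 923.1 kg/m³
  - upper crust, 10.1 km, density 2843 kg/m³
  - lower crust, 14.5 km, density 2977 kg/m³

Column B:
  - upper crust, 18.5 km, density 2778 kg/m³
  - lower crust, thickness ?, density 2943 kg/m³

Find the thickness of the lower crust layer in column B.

Take the compensation level at the base of the deeper column (depth z_c below the surface of column A) and equate Σ ρ_i t_i down to z_c; mantle fills any gap and the z_c terms cancel.
Column A: 3.25×923.1 + 10.1×2843 + 14.5×2977 + (z_c − 27.85)×3400
Column B: 1.21×0 + 18.5×2778 + x×2943 + (z_c − 1.21 − 18.5 − x)×3400
The z_c×3400 term appears on both sides and cancels. Collect the known terms of each column as K = Σ(ρt)_known − 3400 × (depth of known layers): K_A = 74880.875 − 3400×27.85 = −19809.125; K_B = 51393 − 3400×(1.21 + 18.5) = −15621.
Balance: K_A = K_B − x×(3400 − 2943), so x = (K_B − K_A)/(3400 − 2943) = 4188.12/457 = 9.16 km.

9.16 km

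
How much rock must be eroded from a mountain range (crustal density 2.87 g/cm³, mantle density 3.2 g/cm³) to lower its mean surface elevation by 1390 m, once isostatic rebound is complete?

13500 m

Net drop Δ = e − u = e − e ρ_c/ρ_m = e (ρ_m − ρ_c)/ρ_m.
e = Δ ρ_m/(ρ_m − ρ_c) = 1390 m × 3.2/0.33 = 13500 m.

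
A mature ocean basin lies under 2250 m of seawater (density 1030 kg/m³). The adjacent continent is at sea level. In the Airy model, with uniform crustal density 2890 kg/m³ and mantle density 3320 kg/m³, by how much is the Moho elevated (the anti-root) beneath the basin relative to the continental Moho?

Equating mass per unit area of the two columns: replacing crust with seawater at the top is compensated by replacing crust with mantle at the base: d (ρ_c − ρ_w) = a (ρ_m − ρ_c).
a = d (ρ_c − ρ_w)/(ρ_m − ρ_c) = 2250 m × 1860/430 = 9730 m.

9730 m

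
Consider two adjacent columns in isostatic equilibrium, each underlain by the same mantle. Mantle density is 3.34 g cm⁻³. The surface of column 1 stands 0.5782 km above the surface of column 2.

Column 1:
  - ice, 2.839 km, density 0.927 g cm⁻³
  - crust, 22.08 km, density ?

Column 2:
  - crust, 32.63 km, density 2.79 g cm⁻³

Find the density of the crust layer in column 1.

Take the compensation level at the base of the deeper column (depth z_c below the surface of column 1) and equate Σ ρ_i t_i down to z_c; mantle fills any gap and the z_c terms cancel.
Column 1: 2.839×0.927 + 22.08×ρ + (z_c − 24.919)×3.34
Column 2: 0.5782×0 + 32.63×2.79 + (z_c − 0.5782 − 32.63)×3.34
The z_c×3.34 term appears on both sides and cancels. Collect the known terms of each column as K = Σ(ρt)_known − 3.34 × (depth of known layers): K_1 = 2.631753 − 3.34×24.919 = −80.597707; K_2 = 91.0377 − 3.34×(0.5782 + 32.63) = −19.877688.
Balance: K_1 + 22.08×ρ = K_2, so ρ = (K_2 − K_1)/22.08 = 60.72/22.08 = 2.75 g cm⁻³.

2.75 g cm⁻³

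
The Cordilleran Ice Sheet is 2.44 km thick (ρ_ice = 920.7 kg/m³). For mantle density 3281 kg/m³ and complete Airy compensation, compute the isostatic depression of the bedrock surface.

Isostatic balance requires: the ice load ρ_ice t is balanced by mantle displaced below, ρ_m s.
s = t ρ_ice / ρ_m = 2.44 km × 920.7/3281 = 0.685 km.

0.685 km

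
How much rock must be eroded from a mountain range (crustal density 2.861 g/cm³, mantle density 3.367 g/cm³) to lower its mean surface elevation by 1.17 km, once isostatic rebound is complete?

Net drop Δ = e − u = e − e ρ_c/ρ_m = e (ρ_m − ρ_c)/ρ_m.
e = Δ ρ_m/(ρ_m − ρ_c) = 1.17 km × 3.367/0.506 = 7.79 km.

7.79 km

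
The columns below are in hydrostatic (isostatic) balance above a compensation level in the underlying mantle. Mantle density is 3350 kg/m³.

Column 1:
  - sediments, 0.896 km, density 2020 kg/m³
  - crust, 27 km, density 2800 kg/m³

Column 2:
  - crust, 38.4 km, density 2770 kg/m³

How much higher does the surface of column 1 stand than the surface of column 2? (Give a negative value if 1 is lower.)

For any compensation level in the mantle, the mantle terms cancel and isostasy reduces to e = (Σt_1 − Σt_2) − (Σ(ρt)_1 − Σ(ρt)_2) / ρ_m.
Σt_1 = 27.896 km; Σt_2 = 38.4 km; Σ(ρt)_1 = 77409.92; Σ(ρt)_2 = 106368 (in km·kg/m³).
e = (27.896 − 38.4) − (77409.92 − 106368) / 3350 = −1.86 km.

−1.86 km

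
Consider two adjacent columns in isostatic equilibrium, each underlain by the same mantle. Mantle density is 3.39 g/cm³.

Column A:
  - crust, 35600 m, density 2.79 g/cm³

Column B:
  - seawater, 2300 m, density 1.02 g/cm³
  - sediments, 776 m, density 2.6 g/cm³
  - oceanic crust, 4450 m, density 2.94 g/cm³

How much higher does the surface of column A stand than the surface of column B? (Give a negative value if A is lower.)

For any compensation level in the mantle, the mantle terms cancel and isostasy reduces to e = (Σt_A − Σt_B) − (Σ(ρt)_A − Σ(ρt)_B) / ρ_m.
Σt_A = 35600 m; Σt_B = 7526 m; Σ(ρt)_A = 99324; Σ(ρt)_B = 17446.6 (in m·g/cm³).
e = (35600 − 7526) − (99324 − 17446.6) / 3.39 = 3920 m.

3920 m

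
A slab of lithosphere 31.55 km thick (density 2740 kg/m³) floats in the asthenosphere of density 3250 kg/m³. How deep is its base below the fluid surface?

26.6 km

Draft d = t ρ_obj/ρ_fluid = 31.55 km × 2740/3250 = 26.6 km.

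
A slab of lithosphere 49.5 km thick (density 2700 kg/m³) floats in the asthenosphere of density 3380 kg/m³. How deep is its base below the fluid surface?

39.5 km

Draft d = t ρ_obj/ρ_fluid = 49.5 km × 2700/3380 = 39.5 km.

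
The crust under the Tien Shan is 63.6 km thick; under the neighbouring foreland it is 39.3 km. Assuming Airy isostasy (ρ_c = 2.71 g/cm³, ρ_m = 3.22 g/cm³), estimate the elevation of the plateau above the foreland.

3.85 km

Excess crust Δ = 63.6 km − 39.3 km = 24.3 km, split between elevation h and root r with h + r = Δ.
Airy balance ρ_c h = (ρ_m − ρ_c) r gives r = h ρ_c/(ρ_m − ρ_c), so h (1 + ρ_c/(ρ_m − ρ_c)) = Δ, i.e. h = Δ (ρ_m − ρ_c)/ρ_m.
h = 24.3 km × 0.51/3.22 = 3.85 km.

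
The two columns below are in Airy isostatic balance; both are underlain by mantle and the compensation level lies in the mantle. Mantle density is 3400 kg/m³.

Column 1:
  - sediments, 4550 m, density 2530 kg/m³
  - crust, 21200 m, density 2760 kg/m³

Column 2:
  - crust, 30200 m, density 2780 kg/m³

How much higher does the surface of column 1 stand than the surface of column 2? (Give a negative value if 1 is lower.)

−352 m

For any compensation level in the mantle, the mantle terms cancel and isostasy reduces to e = (Σt_1 − Σt_2) − (Σ(ρt)_1 − Σ(ρt)_2) / ρ_m.
Σt_1 = 25750 m; Σt_2 = 30200 m; Σ(ρt)_1 = 70023500; Σ(ρt)_2 = 83956000 (in m·kg/m³).
e = (25750 − 30200) − (70023500 − 83956000) / 3400 = −352 m.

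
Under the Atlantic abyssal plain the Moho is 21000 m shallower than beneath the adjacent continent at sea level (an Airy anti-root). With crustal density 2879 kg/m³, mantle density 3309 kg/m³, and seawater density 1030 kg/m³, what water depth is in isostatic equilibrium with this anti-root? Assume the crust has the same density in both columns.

4880 m

Replacing a thickness d of crust by seawater at the top must be balanced by replacing crust with mantle at the base: d (ρ_c − ρ_w) = a (ρ_m − ρ_c).
d = a (ρ_m − ρ_c)/(ρ_c − ρ_w) = 21000 m × 430/1849 = 4880 m.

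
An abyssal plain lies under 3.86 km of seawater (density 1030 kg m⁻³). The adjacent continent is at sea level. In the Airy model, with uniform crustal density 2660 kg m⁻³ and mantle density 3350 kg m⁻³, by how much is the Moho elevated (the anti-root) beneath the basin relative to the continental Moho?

In Airy isostatic equilibrium: replacing crust with seawater at the top is compensated by replacing crust with mantle at the base: d (ρ_c − ρ_w) = a (ρ_m − ρ_c).
a = d (ρ_c − ρ_w)/(ρ_m − ρ_c) = 3.86 km × 1630/690 = 9.12 km.

9.12 km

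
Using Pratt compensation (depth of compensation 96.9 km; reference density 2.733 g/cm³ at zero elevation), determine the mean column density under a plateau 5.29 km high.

2.59 g/cm³

Pratt balance: ρ_ref D = ρ (D + h).
ρ = ρ_ref D/(D + h) = 2.733 × 96.9 km/(96.9 km + 5.29 km) = 2.59 g/cm³.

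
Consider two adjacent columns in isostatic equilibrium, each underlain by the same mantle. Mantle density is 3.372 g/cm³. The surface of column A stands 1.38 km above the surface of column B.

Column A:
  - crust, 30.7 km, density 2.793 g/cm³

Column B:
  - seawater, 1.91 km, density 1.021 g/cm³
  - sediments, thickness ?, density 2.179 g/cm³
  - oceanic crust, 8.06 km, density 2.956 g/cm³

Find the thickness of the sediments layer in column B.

Take the compensation level at the base of the deeper column (depth z_c below the surface of column A) and equate Σ ρ_i t_i down to z_c; mantle fills any gap and the z_c terms cancel.
Column A: 30.7×2.793 + (z_c − 30.7)×3.372
Column B: 1.38×0 + 1.91×1.021 + x×2.179 + 8.06×2.956 + (z_c − 1.38 − 9.97 − x)×3.372
The z_c×3.372 term appears on both sides and cancels. Collect the known terms of each column as K = Σ(ρt)_known − 3.372 × (depth of known layers): K_A = 85.7451 − 3.372×30.7 = −17.7753; K_B = 25.77547 − 3.372×(1.38 + 9.97) = −12.49673.
Balance: K_A = K_B − x×(3.372 − 2.179), so x = (K_B − K_A)/(3.372 − 2.179) = 5.27857/1.193 = 4.42 km.

4.42 km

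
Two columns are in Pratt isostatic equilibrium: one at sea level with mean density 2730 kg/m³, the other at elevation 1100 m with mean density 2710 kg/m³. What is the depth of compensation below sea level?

ρ_ref D = ρ (D + h) → D (ρ_ref − ρ) = ρ h.
D = ρ h/(ρ_ref − ρ) = 2710 × 1100 m/(2730 − 2710) = 149000 m.

149000 m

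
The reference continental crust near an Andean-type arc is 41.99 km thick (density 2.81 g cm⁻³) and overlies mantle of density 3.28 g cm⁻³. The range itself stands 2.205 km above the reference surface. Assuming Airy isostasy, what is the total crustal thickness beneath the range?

57.4 km

Root depth r = h ρ_c / (ρ_m − ρ_c) = 2.205 km × 2.81 / 0.47 = 13.18 km.
Total thickness = T + h + r = 41.99 km + 2.205 km + 13.18 km = 57.4 km.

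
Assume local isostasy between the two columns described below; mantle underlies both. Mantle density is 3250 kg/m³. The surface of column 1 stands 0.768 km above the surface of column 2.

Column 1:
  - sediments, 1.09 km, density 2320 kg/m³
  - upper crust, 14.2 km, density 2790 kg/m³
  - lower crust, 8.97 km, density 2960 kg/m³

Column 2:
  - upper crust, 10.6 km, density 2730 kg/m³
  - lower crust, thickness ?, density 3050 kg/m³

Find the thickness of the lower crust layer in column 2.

10.7 km

Take the compensation level at the base of the deeper column (depth z_c below the surface of column 1) and equate Σ ρ_i t_i down to z_c; mantle fills any gap and the z_c terms cancel.
Column 1: 1.09×2320 + 14.2×2790 + 8.97×2960 + (z_c − 24.26)×3250
Column 2: 0.768×0 + 10.6×2730 + x×3050 + (z_c − 0.768 − 10.6 − x)×3250
The z_c×3250 term appears on both sides and cancels. Collect the known terms of each column as K = Σ(ρt)_known − 3250 × (depth of known layers): K_1 = 68698 − 3250×24.26 = −10147; K_2 = 28938 − 3250×(0.768 + 10.6) = −8008.
Balance: K_1 = K_2 − x×(3250 − 3050), so x = (K_2 − K_1)/(3250 − 3050) = 2139/200 = 10.7 km.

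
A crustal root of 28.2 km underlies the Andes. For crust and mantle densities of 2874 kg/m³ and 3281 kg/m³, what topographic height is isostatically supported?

3.99 km

By Archimedes' principle applied to the lithosphere: ρ_c h = (ρ_m − ρ_c) r.
h = r (ρ_m − ρ_c) / ρ_c = 28.2 km × (3281 − 2874) / 2874 = 3.99 km.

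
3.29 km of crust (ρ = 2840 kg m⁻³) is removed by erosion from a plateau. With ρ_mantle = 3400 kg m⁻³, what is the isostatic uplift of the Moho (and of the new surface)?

2.75 km

Unloading: uplift u = e ρ_c/ρ_m = 3.29 km × 2840/3400 = 2.75 km.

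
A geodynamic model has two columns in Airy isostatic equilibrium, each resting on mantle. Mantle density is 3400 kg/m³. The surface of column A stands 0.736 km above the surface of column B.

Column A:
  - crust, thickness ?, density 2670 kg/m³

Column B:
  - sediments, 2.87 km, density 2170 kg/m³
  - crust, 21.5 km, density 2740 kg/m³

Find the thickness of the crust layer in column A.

27.7 km

Take the compensation level at the base of the deeper column (depth z_c below the surface of column A) and equate Σ ρ_i t_i down to z_c; mantle fills any gap and the z_c terms cancel.
Column A: x×2670 + (z_c − 0 − x)×3400
Column B: 0.736×0 + 2.87×2170 + 21.5×2740 + (z_c − 0.736 − 24.37)×3400
The z_c×3400 term appears on both sides and cancels. Collect the known terms of each column as K = Σ(ρt)_known − 3400 × (depth of known layers): K_A = 0 − 3400×0 = 0; K_B = 65137.9 − 3400×(0.736 + 24.37) = −20222.5.
Balance: K_A − x×(3400 − 2670) = K_B, so x = (K_A − K_B)/(3400 − 2670) = 20222.5/730 = 27.7 km.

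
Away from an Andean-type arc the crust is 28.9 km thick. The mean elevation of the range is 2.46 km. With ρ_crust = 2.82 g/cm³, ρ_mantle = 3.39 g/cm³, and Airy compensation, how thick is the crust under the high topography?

43.5 km

Root depth r = h ρ_c / (ρ_m − ρ_c) = 2.46 km × 2.82 / 0.57 = 12.17 km.
Total thickness = T + h + r = 28.9 km + 2.46 km + 12.17 km = 43.5 km.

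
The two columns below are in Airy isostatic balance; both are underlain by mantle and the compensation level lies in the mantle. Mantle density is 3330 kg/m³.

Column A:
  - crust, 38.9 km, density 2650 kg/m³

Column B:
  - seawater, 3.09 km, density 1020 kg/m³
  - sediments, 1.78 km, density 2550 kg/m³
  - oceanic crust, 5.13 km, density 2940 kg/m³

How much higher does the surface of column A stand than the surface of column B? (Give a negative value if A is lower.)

For any compensation level in the mantle, the mantle terms cancel and isostasy reduces to e = (Σt_A − Σt_B) − (Σ(ρt)_A − Σ(ρt)_B) / ρ_m.
Σt_A = 38.9 km; Σt_B = 10 km; Σ(ρt)_A = 103085; Σ(ρt)_B = 22773 (in km·kg/m³).
e = (38.9 − 10) − (103085 − 22773) / 3330 = 4.78 km.

4.78 km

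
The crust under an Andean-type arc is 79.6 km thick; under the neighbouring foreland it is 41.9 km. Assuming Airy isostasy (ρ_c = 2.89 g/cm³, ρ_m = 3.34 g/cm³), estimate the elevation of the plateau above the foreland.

5.08 km

Excess crust Δ = 79.6 km − 41.9 km = 37.7 km, split between elevation h and root r with h + r = Δ.
Airy balance ρ_c h = (ρ_m − ρ_c) r gives r = h ρ_c/(ρ_m − ρ_c), so h (1 + ρ_c/(ρ_m − ρ_c)) = Δ, i.e. h = Δ (ρ_m − ρ_c)/ρ_m.
h = 37.7 km × 0.45/3.34 = 5.08 km.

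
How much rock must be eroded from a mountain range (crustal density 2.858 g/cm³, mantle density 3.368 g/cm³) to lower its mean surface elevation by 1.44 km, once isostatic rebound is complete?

Net drop Δ = e − u = e − e ρ_c/ρ_m = e (ρ_m − ρ_c)/ρ_m.
e = Δ ρ_m/(ρ_m − ρ_c) = 1.44 km × 3.368/0.51 = 9.51 km.

9.51 km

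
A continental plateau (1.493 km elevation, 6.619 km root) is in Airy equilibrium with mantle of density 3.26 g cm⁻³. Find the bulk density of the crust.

ρ_c h = (ρ_m − ρ_c) r → ρ_c (h + r) = ρ_m r → ρ_c = ρ_m r / (h + r).
ρ_c = 3.26 × 6.619 km / (1.493 km + 6.619 km) = 2.66 g cm⁻³.

2.66 g cm⁻³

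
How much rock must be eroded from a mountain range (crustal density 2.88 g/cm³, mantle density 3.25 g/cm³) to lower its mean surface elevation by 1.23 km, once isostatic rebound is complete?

10.8 km

Net drop Δ = e − u = e − e ρ_c/ρ_m = e (ρ_m − ρ_c)/ρ_m.
e = Δ ρ_m/(ρ_m − ρ_c) = 1.23 km × 3.25/0.37 = 10.8 km.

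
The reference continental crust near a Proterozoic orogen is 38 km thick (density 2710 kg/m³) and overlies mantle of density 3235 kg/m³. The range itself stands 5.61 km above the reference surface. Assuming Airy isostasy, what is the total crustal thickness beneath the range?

Root depth r = h ρ_c / (ρ_m − ρ_c) = 5.61 km × 2710 / 525 = 28.96 km.
Total thickness = T + h + r = 38 km + 5.61 km + 28.96 km = 72.6 km.

72.6 km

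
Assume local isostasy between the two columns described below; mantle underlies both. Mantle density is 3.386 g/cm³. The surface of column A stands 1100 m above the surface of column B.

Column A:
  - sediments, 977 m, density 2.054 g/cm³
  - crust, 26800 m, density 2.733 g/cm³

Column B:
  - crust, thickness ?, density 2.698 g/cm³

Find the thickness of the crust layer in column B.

Take the compensation level at the base of the deeper column (depth z_c below the surface of column A) and equate Σ ρ_i t_i down to z_c; mantle fills any gap and the z_c terms cancel.
Column A: 977×2.054 + 26800×2.733 + (z_c − 27777)×3.386
Column B: 1100×0 + x×2.698 + (z_c − 1100 − 0 − x)×3.386
The z_c×3.386 term appears on both sides and cancels. Collect the known terms of each column as K = Σ(ρt)_known − 3.386 × (depth of known layers): K_A = 75251.158 − 3.386×27777 = −18801.764; K_B = 0 − 3.386×(1100 + 0) = −3724.6.
Balance: K_A = K_B − x×(3.386 − 2.698), so x = (K_B − K_A)/(3.386 − 2.698) = 15077.2/0.688 = 21900 m.

21900 m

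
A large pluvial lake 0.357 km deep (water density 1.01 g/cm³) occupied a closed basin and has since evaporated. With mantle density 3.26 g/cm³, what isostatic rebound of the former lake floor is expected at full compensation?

0.111 km

u = d ρ_w/ρ_m = 0.357 km × 1.01/3.26 = 0.111 km.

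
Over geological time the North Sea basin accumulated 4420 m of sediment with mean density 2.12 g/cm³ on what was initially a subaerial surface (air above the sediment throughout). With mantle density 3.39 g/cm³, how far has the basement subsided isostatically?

2760 m

Subaerial load: s = t ρ_sed / ρ_m = 4420 m × 2.12/3.39 = 2760 m.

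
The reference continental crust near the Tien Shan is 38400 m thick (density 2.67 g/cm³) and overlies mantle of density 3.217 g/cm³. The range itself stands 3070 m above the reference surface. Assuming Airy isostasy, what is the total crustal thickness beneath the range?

Root depth r = h ρ_c / (ρ_m − ρ_c) = 3070 m × 2.67 / 0.547 = 14990 m.
Total thickness = T + h + r = 38400 m + 3070 m + 14990 m = 56500 m.

56500 m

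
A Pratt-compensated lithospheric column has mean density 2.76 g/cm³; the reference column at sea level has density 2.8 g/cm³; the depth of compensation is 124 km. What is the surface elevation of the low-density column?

ρ_ref D = ρ (D + h) → h = D (ρ_ref − ρ)/ρ.
h = 124 km × (2.8 − 2.76)/2.76 = 1.8 km.

1.8 km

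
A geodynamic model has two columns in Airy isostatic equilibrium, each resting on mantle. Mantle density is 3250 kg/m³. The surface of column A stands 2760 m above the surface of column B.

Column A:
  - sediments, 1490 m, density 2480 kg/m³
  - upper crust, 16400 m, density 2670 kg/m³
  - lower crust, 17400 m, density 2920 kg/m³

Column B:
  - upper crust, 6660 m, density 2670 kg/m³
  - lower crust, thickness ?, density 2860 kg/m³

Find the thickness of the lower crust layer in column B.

Take the compensation level at the base of the deeper column (depth z_c below the surface of column A) and equate Σ ρ_i t_i down to z_c; mantle fills any gap and the z_c terms cancel.
Column A: 1490×2480 + 16400×2670 + 17400×2920 + (z_c − 35290)×3250
Column B: 2760×0 + 6660×2670 + x×2860 + (z_c − 2760 − 6660 − x)×3250
The z_c×3250 term appears on both sides and cancels. Collect the known terms of each column as K = Σ(ρt)_known − 3250 × (depth of known layers): K_A = 98291200 − 3250×35290 = −16401300; K_B = 17782200 − 3250×(2760 + 6660) = −12832800.
Balance: K_A = K_B − x×(3250 − 2860), so x = (K_B − K_A)/(3250 − 2860) = 3568500/390 = 9150 m.

9150 m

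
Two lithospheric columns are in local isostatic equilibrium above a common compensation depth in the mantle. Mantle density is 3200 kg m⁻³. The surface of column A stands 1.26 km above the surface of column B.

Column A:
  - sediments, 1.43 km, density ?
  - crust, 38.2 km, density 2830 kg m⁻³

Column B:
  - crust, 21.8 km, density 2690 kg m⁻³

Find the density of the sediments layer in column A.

2490 kg m⁻³

Take the compensation level at the base of the deeper column (depth z_c below the surface of column A) and equate Σ ρ_i t_i down to z_c; mantle fills any gap and the z_c terms cancel.
Column A: 1.43×ρ + 38.2×2830 + (z_c − 39.63)×3200
Column B: 1.26×0 + 21.8×2690 + (z_c − 1.26 − 21.8)×3200
The z_c×3200 term appears on both sides and cancels. Collect the known terms of each column as K = Σ(ρt)_known − 3200 × (depth of known layers): K_A = 108106 − 3200×39.63 = −18710; K_B = 58642 − 3200×(1.26 + 21.8) = −15150.
Balance: K_A + 1.43×ρ = K_B, so ρ = (K_B − K_A)/1.43 = 3560/1.43 = 2490 kg m⁻³.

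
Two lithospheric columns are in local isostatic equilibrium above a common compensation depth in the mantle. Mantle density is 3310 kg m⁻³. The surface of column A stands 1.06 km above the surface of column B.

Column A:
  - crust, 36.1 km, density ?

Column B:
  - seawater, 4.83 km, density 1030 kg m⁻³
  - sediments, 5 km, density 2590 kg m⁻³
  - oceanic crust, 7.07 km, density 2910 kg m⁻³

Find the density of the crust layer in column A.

Take the compensation level at the base of the deeper column (depth z_c below the surface of column A) and equate Σ ρ_i t_i down to z_c; mantle fills any gap and the z_c terms cancel.
Column A: 36.1×ρ + (z_c − 36.1)×3310
Column B: 1.06×0 + 4.83×1030 + 5×2590 + 7.07×2910 + (z_c − 1.06 − 16.9)×3310
The z_c×3310 term appears on both sides and cancels. Collect the known terms of each column as K = Σ(ρt)_known − 3310 × (depth of known layers): K_A = 0 − 3310×36.1 = −119491; K_B = 38498.6 − 3310×(1.06 + 16.9) = −20949.
Balance: K_A + 36.1×ρ = K_B, so ρ = (K_B − K_A)/36.1 = 98542/36.1 = 2730 kg m⁻³.

2730 kg m⁻³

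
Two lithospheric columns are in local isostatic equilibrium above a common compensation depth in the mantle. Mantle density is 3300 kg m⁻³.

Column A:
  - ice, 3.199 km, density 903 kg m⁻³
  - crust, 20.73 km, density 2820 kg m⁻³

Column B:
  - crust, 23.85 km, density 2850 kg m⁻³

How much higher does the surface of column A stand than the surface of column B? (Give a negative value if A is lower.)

2.09 km

For any compensation level in the mantle, the mantle terms cancel and isostasy reduces to e = (Σt_A − Σt_B) − (Σ(ρt)_A − Σ(ρt)_B) / ρ_m.
Σt_A = 23.929 km; Σt_B = 23.85 km; Σ(ρt)_A = 61347.297; Σ(ρt)_B = 67972.5 (in km·kg m⁻³).
e = (23.929 − 23.85) − (61347.297 − 67972.5) / 3300 = 2.09 km.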